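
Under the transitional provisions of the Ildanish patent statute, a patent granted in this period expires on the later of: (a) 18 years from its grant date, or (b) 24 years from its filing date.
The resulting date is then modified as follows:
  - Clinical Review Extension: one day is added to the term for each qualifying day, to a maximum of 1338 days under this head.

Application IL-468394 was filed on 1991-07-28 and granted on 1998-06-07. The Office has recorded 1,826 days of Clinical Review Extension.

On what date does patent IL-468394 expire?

2020-02-05

(a) grant + 18 years → 7 June 2016.
(b) filing + 24 years → 28 July 2015.
Later of the two: 7 June 2016.
Clinical Review Extension: 1826 days claimed exceeds the 1338-day cap, so +1338 days → 5 February 2020.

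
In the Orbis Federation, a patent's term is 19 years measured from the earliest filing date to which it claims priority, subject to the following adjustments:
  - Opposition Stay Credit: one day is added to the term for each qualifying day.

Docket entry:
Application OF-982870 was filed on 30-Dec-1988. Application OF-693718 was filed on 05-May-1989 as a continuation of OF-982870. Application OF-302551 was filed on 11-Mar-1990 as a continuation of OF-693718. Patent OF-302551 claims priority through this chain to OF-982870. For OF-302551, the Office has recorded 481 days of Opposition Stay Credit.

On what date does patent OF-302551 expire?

2009-04-24

Earliest priority filing: 30 December 1988.
Base term: 30 December 1988 + 19 years → 30 December 2007.
Opposition Stay Credit: +481 days → 24 April 2009.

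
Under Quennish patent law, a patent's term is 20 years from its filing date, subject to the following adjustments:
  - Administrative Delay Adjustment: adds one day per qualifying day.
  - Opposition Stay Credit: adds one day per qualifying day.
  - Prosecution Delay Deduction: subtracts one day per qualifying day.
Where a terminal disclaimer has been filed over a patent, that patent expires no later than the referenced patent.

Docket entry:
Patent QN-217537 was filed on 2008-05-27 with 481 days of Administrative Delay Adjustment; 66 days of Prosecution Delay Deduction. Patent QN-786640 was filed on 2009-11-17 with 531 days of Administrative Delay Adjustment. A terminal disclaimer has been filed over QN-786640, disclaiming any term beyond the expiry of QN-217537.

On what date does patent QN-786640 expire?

Natural term of QN-786640:
  Base: filing + 20 years → 17 November 2029.
  Administrative Delay Adjustment: +531 days → 2 May 2031.
Expiry of referenced patent QN-217537:
  Base: filing + 20 years → 27 May 2028.
  Administrative Delay Adjustment: +481 days → 20 September 2029.
  Prosecution Delay Deduction: −66 days → 16 July 2029.
Terminal disclaimer: QN-786640 expires on the earlier of 2 May 2031 and 16 July 2029.

2029-07-16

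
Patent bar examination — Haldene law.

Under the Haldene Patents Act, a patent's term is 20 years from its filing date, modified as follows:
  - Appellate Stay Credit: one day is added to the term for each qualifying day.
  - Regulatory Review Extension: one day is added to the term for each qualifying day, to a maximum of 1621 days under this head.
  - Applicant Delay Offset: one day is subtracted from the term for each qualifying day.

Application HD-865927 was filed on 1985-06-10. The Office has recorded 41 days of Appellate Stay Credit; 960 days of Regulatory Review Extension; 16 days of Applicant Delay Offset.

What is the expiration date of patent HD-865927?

Base term: filing date + 20 years → 10 June 2005.
Appellate Stay Credit: +41 days → 21 July 2005.
Regulatory Review Extension: 960 days (within the 1621-day cap) → +960 days → 7 March 2008.
Applicant Delay Offset: −16 days → 20 February 2008.

2008-02-20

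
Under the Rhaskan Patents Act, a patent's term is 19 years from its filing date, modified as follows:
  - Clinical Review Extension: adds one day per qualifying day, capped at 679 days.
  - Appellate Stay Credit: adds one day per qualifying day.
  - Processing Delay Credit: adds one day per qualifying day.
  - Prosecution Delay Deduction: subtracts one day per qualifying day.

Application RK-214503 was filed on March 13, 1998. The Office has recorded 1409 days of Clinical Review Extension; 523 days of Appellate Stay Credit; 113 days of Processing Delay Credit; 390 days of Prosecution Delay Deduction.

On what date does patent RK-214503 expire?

Base term: filing date + 19 years → 13 March 2017.
Clinical Review Extension: 1409 days claimed exceeds the 679-day cap, so +679 days → 21 January 2019.
Appellate Stay Credit: +523 days → 27 June 2020.
Processing Delay Credit: +113 days → 18 October 2020.
Prosecution Delay Deduction: −390 days → 24 September 2019.

2019-09-24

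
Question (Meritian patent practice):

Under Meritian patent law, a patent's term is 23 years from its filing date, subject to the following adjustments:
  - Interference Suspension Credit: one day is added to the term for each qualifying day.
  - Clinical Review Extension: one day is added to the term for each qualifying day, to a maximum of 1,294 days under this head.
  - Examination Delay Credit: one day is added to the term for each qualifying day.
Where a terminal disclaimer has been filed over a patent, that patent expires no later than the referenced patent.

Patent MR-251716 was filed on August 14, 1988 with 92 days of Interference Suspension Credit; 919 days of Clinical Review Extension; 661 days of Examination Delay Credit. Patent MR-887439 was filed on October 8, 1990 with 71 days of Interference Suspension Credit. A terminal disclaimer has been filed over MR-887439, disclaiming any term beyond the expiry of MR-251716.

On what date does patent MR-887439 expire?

Natural term of MR-887439:
  Base: filing + 23 years → 8 October 2013.
  Interference Suspension Credit: +71 days → 18 December 2013.
Expiry of referenced patent MR-251716:
  Base: filing + 23 years → 14 August 2011.
  Interference Suspension Credit: +92 days → 14 November 2011.
  Clinical Review Extension: 919 days (within the 1294-day cap) → +919 days → 21 May 2014.
  Examination Delay Credit: +661 days → 12 March 2016.
Terminal disclaimer: MR-887439 expires on the earlier of 18 December 2013 and 12 March 2016.

December 18, 2013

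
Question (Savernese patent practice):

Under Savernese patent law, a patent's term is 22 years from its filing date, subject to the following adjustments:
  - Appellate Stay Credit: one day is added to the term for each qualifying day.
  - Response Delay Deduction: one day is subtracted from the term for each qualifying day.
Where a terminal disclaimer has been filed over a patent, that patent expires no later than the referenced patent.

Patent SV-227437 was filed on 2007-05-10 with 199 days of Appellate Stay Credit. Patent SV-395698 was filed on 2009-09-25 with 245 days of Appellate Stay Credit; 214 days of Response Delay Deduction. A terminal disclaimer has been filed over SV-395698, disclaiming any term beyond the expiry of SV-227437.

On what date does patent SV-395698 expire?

Natural term of SV-395698:
  Base: filing + 22 years → 25 September 2031.
  Appellate Stay Credit: +245 days → 27 May 2032.
  Response Delay Deduction: −214 days → 26 October 2031.
Expiry of referenced patent SV-227437:
  Base: filing + 22 years → 10 May 2029.
  Appellate Stay Credit: +199 days → 25 November 2029.
Terminal disclaimer: SV-395698 expires on the earlier of 26 October 2031 and 25 November 2029.

November 25, 2029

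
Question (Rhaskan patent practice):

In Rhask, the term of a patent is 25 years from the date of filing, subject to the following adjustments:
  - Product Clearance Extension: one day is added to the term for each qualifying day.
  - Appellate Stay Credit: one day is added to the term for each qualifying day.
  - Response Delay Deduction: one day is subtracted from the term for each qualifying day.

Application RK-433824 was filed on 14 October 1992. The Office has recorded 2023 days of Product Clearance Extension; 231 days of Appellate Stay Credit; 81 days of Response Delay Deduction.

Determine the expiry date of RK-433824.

September 26, 2023

Base term: filing date + 25 years → 14 October 2017.
Product Clearance Extension: +2023 days → 29 April 2023.
Appellate Stay Credit: +231 days → 16 December 2023.
Response Delay Deduction: −81 days → 26 September 2023.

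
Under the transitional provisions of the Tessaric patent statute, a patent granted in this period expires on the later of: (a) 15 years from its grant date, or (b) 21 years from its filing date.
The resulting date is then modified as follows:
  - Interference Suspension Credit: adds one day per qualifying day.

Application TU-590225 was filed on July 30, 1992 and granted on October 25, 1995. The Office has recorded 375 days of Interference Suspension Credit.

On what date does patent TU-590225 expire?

(a) grant + 15 years → 25 October 2010.
(b) filing + 21 years → 30 July 2013.
Later of the two: 30 July 2013.
Interference Suspension Credit: +375 days → 9 August 2014.

August 9, 2014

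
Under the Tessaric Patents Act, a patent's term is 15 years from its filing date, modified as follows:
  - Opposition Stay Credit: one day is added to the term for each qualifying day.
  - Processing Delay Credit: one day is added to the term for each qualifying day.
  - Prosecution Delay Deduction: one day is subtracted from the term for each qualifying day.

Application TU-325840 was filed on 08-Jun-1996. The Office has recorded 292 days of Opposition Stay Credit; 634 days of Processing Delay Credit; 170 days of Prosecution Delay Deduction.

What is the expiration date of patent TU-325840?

2013-07-03

Base term: filing date + 15 years → 8 June 2011.
Opposition Stay Credit: +292 days → 26 March 2012.
Processing Delay Credit: +634 days → 20 December 2013.
Prosecution Delay Deduction: −170 days → 3 July 2013.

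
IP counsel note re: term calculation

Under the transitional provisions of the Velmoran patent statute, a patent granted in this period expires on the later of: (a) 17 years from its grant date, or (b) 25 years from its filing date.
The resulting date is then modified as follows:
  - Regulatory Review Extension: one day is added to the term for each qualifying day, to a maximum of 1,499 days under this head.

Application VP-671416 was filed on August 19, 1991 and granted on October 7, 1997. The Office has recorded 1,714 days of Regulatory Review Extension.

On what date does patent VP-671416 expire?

(a) grant + 17 years → 7 October 2014.
(b) filing + 25 years → 19 August 2016.
Later of the two: 19 August 2016.
Regulatory Review Extension: 1714 days claimed exceeds the 1499-day cap, so +1499 days → 26 September 2020.

2020-09-26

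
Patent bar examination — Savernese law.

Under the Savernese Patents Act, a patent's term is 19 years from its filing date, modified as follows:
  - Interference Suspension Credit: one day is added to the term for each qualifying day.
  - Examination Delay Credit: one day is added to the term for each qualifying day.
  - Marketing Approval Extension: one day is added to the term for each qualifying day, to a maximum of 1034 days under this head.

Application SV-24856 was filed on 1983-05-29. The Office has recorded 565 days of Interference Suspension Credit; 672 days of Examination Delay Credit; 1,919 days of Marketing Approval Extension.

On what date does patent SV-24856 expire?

Base term: filing date + 19 years → 29 May 2002.
Interference Suspension Credit: +565 days → 15 December 2003.
Examination Delay Credit: +672 days → 17 October 2005.
Marketing Approval Extension: 1919 days claimed exceeds the 1034-day cap, so +1034 days → 16 August 2008.

2008-08-16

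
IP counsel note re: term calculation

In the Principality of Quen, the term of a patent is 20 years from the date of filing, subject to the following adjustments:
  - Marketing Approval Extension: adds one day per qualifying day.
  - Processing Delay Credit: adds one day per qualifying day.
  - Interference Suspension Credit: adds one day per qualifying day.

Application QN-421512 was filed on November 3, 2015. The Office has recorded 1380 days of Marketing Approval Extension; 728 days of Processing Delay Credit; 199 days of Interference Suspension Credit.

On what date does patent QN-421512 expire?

Base term: filing date + 20 years → 3 November 2035.
Marketing Approval Extension: +1380 days → 14 August 2039.
Processing Delay Credit: +728 days → 11 August 2041.
Interference Suspension Credit: +199 days → 26 February 2042.

2042-02-26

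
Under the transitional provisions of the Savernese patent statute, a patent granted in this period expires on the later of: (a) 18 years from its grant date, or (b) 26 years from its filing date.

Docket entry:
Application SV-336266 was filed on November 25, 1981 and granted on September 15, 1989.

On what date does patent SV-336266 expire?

(a) grant + 18 years → 15 September 2007.
(b) filing + 26 years → 25 November 2007.
Later of the two: 25 November 2007.

November 25, 2007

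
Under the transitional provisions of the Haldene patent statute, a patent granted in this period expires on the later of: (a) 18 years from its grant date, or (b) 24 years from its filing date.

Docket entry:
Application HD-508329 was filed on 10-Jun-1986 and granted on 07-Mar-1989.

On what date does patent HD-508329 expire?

2010-06-10

(a) grant + 18 years → 7 March 2007.
(b) filing + 24 years → 10 June 2010.
Later of the two: 10 June 2010.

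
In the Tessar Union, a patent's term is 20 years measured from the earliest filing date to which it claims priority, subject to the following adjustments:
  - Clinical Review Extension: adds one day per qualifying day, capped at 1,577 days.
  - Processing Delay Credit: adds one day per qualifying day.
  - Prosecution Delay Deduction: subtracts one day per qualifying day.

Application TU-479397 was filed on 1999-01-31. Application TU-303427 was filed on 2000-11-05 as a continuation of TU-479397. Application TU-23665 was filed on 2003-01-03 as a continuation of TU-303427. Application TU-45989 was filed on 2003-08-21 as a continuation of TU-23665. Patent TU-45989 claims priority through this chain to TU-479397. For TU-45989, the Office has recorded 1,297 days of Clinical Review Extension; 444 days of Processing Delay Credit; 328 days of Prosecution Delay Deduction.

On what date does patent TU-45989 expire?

December 14, 2022

Earliest priority filing: 31 January 1999.
Base term: 31 January 1999 + 20 years → 31 January 2019.
Clinical Review Extension: 1297 days (within the 1577-day cap) → +1297 days → 20 August 2022.
Processing Delay Credit: +444 days → 7 November 2023.
Prosecution Delay Deduction: −328 days → 14 December 2022.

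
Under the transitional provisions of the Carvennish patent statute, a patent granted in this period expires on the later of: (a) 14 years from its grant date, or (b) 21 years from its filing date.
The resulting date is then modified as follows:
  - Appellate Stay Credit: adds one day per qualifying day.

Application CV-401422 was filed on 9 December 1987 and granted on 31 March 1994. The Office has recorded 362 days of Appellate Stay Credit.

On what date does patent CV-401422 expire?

(a) grant + 14 years → 31 March 2008.
(b) filing + 21 years → 9 December 2008.
Later of the two: 9 December 2008.
Appellate Stay Credit: +362 days → 6 December 2009.

December 6, 2009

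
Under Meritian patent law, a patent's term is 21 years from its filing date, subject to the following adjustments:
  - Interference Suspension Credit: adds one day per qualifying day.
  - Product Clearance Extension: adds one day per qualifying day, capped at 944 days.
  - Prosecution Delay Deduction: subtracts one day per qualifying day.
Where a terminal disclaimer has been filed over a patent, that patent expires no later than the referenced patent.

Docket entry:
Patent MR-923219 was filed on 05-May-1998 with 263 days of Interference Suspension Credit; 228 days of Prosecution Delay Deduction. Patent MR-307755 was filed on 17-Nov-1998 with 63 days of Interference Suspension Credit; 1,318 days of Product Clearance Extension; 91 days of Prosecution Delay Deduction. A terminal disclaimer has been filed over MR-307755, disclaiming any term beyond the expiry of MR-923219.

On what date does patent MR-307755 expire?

June 9, 2019

Natural term of MR-307755:
  Base: filing + 21 years → 17 November 2019.
  Interference Suspension Credit: +63 days → 19 January 2020.
  Product Clearance Extension: 1318 days claimed exceeds the 944-day cap, so +944 days → 20 August 2022.
  Prosecution Delay Deduction: −91 days → 21 May 2022.
Expiry of referenced patent MR-923219:
  Base: filing + 21 years → 5 May 2019.
  Interference Suspension Credit: +263 days → 23 January 2020.
  Prosecution Delay Deduction: −228 days → 9 June 2019.
Terminal disclaimer: MR-307755 expires on the earlier of 21 May 2022 and 9 June 2019.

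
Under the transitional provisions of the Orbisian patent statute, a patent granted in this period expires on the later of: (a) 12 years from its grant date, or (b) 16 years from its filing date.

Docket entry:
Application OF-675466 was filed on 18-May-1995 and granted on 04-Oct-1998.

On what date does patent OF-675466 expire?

(a) grant + 12 years → 4 October 2010.
(b) filing + 16 years → 18 May 2011.
Later of the two: 18 May 2011.

May 18, 2011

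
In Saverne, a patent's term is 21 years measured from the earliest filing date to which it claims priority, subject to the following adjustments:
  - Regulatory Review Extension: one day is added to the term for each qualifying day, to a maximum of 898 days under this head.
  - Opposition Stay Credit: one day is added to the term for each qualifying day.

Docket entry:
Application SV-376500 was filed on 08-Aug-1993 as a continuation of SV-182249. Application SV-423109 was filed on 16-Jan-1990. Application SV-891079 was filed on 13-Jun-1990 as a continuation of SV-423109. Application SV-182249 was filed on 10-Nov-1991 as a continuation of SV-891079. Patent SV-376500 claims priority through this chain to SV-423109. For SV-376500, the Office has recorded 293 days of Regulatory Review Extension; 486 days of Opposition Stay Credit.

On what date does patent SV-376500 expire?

Earliest priority filing: 16 January 1990.
Base term: 16 January 1990 + 21 years → 16 January 2011.
Regulatory Review Extension: 293 days (within the 898-day cap) → +293 days → 5 November 2011.
Opposition Stay Credit: +486 days → 5 March 2013.

2013-03-05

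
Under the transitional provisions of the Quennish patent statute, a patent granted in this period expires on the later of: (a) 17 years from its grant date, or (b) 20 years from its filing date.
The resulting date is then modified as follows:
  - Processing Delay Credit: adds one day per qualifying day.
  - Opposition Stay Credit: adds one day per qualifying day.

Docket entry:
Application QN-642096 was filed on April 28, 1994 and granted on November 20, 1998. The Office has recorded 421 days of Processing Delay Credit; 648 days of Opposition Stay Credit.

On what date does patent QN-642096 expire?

(a) grant + 17 years → 20 November 2015.
(b) filing + 20 years → 28 April 2014.
Later of the two: 20 November 2015.
Processing Delay Credit: +421 days → 14 January 2017.
Opposition Stay Credit: +648 days → 24 October 2018.

October 24, 2018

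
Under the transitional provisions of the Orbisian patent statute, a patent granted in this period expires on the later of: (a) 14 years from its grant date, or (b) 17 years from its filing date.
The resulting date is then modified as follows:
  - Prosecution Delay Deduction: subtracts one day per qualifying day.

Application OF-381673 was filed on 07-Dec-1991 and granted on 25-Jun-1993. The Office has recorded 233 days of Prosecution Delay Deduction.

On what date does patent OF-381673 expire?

(a) grant + 14 years → 25 June 2007.
(b) filing + 17 years → 7 December 2008.
Later of the two: 7 December 2008.
Prosecution Delay Deduction: −233 days → 18 April 2008.

April 18, 2008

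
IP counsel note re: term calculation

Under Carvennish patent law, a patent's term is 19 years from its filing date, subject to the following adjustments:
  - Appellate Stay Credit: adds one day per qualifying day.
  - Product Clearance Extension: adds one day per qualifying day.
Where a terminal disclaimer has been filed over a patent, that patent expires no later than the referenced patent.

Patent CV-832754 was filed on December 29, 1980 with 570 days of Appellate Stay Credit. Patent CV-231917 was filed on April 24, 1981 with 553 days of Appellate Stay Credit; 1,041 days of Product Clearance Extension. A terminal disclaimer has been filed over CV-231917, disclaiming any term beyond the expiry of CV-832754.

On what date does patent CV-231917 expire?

July 21, 2001

Natural term of CV-231917:
  Base: filing + 19 years → 24 April 2000.
  Appellate Stay Credit: +553 days → 29 October 2001.
  Product Clearance Extension: +1041 days → 4 September 2004.
Expiry of referenced patent CV-832754:
  Base: filing + 19 years → 29 December 1999.
  Appellate Stay Credit: +570 days → 21 July 2001.
Terminal disclaimer: CV-231917 expires on the earlier of 4 September 2004 and 21 July 2001.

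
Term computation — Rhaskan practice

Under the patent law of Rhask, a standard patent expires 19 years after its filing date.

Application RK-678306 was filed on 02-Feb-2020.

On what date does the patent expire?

2039-02-02

Filing date + 19 years → 2 February 2039.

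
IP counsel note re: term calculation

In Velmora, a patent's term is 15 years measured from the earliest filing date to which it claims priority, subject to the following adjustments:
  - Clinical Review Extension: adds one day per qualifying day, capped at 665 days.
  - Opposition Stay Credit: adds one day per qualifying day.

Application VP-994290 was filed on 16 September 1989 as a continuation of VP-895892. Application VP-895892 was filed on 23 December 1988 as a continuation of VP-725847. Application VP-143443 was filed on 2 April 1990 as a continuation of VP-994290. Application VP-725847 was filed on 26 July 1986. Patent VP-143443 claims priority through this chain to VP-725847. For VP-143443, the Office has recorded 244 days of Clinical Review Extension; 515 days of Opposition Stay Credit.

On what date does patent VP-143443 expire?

August 24, 2003

Earliest priority filing: 26 July 1986.
Base term: 26 July 1986 + 15 years → 26 July 2001.
Clinical Review Extension: 244 days (within the 665-day cap) → +244 days → 27 March 2002.
Opposition Stay Credit: +515 days → 24 August 2003.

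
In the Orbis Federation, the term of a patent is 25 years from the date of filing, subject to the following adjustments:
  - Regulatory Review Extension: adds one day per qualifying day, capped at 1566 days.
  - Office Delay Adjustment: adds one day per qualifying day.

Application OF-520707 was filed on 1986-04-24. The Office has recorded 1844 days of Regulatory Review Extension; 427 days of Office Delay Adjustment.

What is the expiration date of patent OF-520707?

Base term: filing date + 25 years → 24 April 2011.
Regulatory Review Extension: 1844 days claimed exceeds the 1566-day cap, so +1566 days → 7 August 2015.
Office Delay Adjustment: +427 days → 7 October 2016.

2016-10-07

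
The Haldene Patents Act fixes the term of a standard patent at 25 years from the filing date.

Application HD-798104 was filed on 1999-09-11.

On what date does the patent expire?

September 11, 2024

Filing date + 25 years → 11 September 2024.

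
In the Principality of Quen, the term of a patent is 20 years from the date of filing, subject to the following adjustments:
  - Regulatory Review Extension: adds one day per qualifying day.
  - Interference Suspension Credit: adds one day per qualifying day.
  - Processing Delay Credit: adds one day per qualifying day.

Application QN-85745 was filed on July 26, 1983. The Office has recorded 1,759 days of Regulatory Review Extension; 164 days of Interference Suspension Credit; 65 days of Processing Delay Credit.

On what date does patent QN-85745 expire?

January 3, 2009

Base term: filing date + 20 years → 26 July 2003.
Regulatory Review Extension: +1759 days → 19 May 2008.
Interference Suspension Credit: +164 days → 30 October 2008.
Processing Delay Credit: +65 days → 3 January 2009.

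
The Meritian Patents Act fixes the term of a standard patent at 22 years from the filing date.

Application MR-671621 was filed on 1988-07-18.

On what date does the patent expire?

July 18, 2010

Filing date + 22 years → 18 July 2010.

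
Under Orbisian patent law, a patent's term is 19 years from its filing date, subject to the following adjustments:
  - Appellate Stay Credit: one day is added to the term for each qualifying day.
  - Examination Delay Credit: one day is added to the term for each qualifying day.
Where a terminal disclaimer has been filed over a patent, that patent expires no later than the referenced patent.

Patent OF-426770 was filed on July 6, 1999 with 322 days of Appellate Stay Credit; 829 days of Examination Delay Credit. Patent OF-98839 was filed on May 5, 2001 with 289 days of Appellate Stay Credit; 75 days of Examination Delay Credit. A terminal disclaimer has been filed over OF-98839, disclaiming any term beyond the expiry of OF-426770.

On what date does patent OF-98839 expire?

2021-05-04

Natural term of OF-98839:
  Base: filing + 19 years → 5 May 2020.
  Appellate Stay Credit: +289 days → 18 February 2021.
  Examination Delay Credit: +75 days → 4 May 2021.
Expiry of referenced patent OF-426770:
  Base: filing + 19 years → 6 July 2018.
  Appellate Stay Credit: +322 days → 24 May 2019.
  Examination Delay Credit: +829 days → 30 August 2021.
Terminal disclaimer: OF-98839 expires on the earlier of 4 May 2021 and 30 August 2021.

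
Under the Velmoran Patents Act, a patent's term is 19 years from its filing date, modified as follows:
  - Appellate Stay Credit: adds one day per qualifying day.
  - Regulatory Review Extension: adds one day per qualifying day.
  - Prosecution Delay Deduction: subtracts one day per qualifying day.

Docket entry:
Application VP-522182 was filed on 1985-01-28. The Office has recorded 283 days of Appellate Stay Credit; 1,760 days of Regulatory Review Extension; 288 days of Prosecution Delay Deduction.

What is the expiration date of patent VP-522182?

November 17, 2008

Base term: filing date + 19 years → 28 January 2004.
Appellate Stay Credit: +283 days → 6 November 2004.
Regulatory Review Extension: +1760 days → 1 September 2009.
Prosecution Delay Deduction: −288 days → 17 November 2008.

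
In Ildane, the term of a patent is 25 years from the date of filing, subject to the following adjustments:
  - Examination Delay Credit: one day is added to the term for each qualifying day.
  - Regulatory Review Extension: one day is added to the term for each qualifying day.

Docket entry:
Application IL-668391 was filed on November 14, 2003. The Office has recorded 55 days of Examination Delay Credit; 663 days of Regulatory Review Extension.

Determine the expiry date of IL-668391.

November 2, 2030

Base term: filing date + 25 years → 14 November 2028.
Examination Delay Credit: +55 days → 8 January 2029.
Regulatory Review Extension: +663 days → 2 November 2030.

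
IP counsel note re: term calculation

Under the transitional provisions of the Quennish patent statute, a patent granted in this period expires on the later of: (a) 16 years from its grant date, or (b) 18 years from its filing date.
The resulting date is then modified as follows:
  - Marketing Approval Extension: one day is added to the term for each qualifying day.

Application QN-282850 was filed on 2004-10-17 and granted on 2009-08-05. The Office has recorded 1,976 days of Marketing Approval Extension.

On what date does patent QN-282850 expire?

January 2, 2031

(a) grant + 16 years → 5 August 2025.
(b) filing + 18 years → 17 October 2022.
Later of the two: 5 August 2025.
Marketing Approval Extension: +1976 days → 2 January 2031.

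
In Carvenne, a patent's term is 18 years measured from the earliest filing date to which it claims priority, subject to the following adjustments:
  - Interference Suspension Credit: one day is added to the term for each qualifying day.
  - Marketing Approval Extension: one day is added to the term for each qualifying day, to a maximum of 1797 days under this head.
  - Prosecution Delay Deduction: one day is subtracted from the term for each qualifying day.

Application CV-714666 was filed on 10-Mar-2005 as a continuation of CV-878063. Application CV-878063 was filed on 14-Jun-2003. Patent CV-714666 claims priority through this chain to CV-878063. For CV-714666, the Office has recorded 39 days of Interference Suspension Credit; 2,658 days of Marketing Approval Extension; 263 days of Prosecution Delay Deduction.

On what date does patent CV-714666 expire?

2025-10-04

Earliest priority filing: 14 June 2003.
Base term: 14 June 2003 + 18 years → 14 June 2021.
Interference Suspension Credit: +39 days → 23 July 2021.
Marketing Approval Extension: 2658 days claimed exceeds the 1797-day cap, so +1797 days → 24 June 2026.
Prosecution Delay Deduction: −263 days → 4 October 2025.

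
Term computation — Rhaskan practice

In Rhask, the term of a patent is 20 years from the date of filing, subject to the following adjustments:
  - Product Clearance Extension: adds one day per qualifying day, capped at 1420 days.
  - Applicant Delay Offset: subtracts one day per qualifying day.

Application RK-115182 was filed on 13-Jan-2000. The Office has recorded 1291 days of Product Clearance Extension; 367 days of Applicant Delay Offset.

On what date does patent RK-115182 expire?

Base term: filing date + 20 years → 13 January 2020.
Product Clearance Extension: 1291 days (within the 1420-day cap) → +1291 days → 27 July 2023.
Applicant Delay Offset: −367 days → 25 July 2022.

2022-07-25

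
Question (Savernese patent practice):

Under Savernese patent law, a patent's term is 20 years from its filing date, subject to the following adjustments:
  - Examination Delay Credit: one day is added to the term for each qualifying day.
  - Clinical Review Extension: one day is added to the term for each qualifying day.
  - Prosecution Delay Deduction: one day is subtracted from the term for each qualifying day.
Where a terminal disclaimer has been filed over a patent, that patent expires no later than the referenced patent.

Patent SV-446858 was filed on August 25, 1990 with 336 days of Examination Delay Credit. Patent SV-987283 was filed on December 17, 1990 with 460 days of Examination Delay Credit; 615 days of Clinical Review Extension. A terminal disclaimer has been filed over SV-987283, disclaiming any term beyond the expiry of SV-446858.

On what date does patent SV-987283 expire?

Natural term of SV-987283:
  Base: filing + 20 years → 17 December 2010.
  Examination Delay Credit: +460 days → 21 March 2012.
  Clinical Review Extension: +615 days → 26 November 2013.
Expiry of referenced patent SV-446858:
  Base: filing + 20 years → 25 August 2010.
  Examination Delay Credit: +336 days → 27 July 2011.
Terminal disclaimer: SV-987283 expires on the earlier of 26 November 2013 and 27 July 2011.

2011-07-27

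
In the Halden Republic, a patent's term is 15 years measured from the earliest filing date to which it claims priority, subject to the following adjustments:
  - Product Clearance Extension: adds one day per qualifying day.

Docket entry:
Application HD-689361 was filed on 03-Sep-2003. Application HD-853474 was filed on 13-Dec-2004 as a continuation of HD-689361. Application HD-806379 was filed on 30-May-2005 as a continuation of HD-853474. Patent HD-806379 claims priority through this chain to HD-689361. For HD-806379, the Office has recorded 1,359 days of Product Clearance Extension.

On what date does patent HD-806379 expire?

2022-05-24

Earliest priority filing: 3 September 2003.
Base term: 3 September 2003 + 15 years → 3 September 2018.
Product Clearance Extension: +1359 days → 24 May 2022.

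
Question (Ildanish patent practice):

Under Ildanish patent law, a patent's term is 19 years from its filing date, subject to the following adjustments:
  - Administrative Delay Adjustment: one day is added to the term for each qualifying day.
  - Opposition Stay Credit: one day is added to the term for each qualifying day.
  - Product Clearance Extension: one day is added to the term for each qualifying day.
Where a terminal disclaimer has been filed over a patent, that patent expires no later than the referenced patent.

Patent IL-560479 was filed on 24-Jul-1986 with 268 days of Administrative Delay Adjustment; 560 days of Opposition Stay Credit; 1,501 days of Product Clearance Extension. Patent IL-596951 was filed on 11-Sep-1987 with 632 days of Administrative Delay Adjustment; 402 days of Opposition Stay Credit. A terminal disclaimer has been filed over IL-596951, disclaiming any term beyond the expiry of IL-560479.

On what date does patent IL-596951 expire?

Natural term of IL-596951:
  Base: filing + 19 years → 11 September 2006.
  Administrative Delay Adjustment: +632 days → 4 June 2008.
  Opposition Stay Credit: +402 days → 11 July 2009.
Expiry of referenced patent IL-560479:
  Base: filing + 19 years → 24 July 2005.
  Administrative Delay Adjustment: +268 days → 18 April 2006.
  Opposition Stay Credit: +560 days → 30 October 2007.
  Product Clearance Extension: +1501 days → 9 December 2011.
Terminal disclaimer: IL-596951 expires on the earlier of 11 July 2009 and 9 December 2011.

2009-07-11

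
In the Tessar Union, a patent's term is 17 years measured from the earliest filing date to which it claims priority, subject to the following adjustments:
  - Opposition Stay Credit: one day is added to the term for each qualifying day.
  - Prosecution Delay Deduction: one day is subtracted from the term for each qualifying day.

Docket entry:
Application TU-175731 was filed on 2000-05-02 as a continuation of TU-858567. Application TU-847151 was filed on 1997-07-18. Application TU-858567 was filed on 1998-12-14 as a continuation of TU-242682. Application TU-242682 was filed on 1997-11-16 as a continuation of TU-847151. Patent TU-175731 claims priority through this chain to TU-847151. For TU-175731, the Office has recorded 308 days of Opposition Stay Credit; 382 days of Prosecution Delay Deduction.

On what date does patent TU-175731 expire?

Earliest priority filing: 18 July 1997.
Base term: 18 July 1997 + 17 years → 18 July 2014.
Opposition Stay Credit: +308 days → 22 May 2015.
Prosecution Delay Deduction: −382 days → 5 May 2014.

2014-05-05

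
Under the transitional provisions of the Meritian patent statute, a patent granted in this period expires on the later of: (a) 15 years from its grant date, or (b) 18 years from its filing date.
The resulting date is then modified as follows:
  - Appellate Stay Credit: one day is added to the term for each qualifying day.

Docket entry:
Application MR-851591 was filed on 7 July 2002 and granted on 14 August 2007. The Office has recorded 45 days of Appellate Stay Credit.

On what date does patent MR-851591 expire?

September 28, 2022

(a) grant + 15 years → 14 August 2022.
(b) filing + 18 years → 7 July 2020.
Later of the two: 14 August 2022.
Appellate Stay Credit: +45 days → 28 September 2022.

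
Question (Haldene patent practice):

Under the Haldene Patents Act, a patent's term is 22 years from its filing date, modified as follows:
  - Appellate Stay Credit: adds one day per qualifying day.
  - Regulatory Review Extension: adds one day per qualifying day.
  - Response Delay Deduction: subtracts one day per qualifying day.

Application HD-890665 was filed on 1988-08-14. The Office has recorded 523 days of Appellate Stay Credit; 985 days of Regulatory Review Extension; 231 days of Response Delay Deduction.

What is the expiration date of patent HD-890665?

February 11, 2014

Base term: filing date + 22 years → 14 August 2010.
Appellate Stay Credit: +523 days → 19 January 2012.
Regulatory Review Extension: +985 days → 30 September 2014.
Response Delay Deduction: −231 days → 11 February 2014.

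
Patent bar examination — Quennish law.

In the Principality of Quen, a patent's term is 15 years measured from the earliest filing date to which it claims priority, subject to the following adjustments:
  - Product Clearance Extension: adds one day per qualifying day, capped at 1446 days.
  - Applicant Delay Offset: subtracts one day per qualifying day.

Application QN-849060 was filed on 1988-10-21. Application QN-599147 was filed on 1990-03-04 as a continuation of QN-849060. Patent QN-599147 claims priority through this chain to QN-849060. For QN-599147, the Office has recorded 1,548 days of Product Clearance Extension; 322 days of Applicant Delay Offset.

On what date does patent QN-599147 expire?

Earliest priority filing: 21 October 1988.
Base term: 21 October 1988 + 15 years → 21 October 2003.
Product Clearance Extension: 1548 days claimed exceeds the 1446-day cap, so +1446 days → 6 October 2007.
Applicant Delay Offset: −322 days → 18 November 2006.

November 18, 2006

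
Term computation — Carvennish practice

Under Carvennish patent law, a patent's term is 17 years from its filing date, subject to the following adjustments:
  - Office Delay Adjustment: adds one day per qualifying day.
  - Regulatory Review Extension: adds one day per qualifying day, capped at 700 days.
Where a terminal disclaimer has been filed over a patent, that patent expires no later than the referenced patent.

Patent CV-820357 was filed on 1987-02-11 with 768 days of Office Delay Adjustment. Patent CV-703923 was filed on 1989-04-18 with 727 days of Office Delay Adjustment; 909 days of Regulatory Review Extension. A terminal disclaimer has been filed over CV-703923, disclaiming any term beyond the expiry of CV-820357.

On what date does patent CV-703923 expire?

Natural term of CV-703923:
  Base: filing + 17 years → 18 April 2006.
  Office Delay Adjustment: +727 days → 14 April 2008.
  Regulatory Review Extension: 909 days claimed exceeds the 700-day cap, so +700 days → 15 March 2010.
Expiry of referenced patent CV-820357:
  Base: filing + 17 years → 11 February 2004.
  Office Delay Adjustment: +768 days → 20 March 2006.
Terminal disclaimer: CV-703923 expires on the earlier of 15 March 2010 and 20 March 2006.

March 20, 2006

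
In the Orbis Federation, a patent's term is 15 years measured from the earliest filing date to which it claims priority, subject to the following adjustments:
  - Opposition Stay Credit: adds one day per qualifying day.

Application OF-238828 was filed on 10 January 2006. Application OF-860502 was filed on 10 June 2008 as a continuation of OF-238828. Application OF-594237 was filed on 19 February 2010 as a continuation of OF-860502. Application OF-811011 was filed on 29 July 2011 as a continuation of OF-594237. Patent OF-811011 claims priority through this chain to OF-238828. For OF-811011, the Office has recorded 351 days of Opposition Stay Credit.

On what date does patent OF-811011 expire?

Earliest priority filing: 10 January 2006.
Base term: 10 January 2006 + 15 years → 10 January 2021.
Opposition Stay Credit: +351 days → 27 December 2021.

December 27, 2021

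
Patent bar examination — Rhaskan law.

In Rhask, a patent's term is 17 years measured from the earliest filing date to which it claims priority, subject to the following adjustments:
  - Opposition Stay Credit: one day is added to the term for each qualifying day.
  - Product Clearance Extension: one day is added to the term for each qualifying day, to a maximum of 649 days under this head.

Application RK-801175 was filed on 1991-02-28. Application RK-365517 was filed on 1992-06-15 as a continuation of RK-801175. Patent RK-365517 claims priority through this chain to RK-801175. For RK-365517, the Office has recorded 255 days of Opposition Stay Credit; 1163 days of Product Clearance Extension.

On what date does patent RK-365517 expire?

August 20, 2010

Earliest priority filing: 28 February 1991.
Base term: 28 February 1991 + 17 years → 28 February 2008.
Opposition Stay Credit: +255 days → 9 November 2008.
Product Clearance Extension: 1163 days claimed exceeds the 649-day cap, so +649 days → 20 August 2010.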